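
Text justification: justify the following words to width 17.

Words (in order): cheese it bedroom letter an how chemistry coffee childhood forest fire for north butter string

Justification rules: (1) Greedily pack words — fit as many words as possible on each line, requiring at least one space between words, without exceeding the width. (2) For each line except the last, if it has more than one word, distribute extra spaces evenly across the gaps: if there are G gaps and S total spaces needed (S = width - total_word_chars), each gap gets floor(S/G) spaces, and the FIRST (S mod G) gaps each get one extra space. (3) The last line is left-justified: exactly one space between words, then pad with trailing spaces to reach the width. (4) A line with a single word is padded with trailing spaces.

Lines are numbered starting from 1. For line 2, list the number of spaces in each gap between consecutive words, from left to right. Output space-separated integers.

Answer: 3 3

Derivation:
Line 1: ['cheese', 'it', 'bedroom'] (min_width=17, slack=0)
Line 2: ['letter', 'an', 'how'] (min_width=13, slack=4)
Line 3: ['chemistry', 'coffee'] (min_width=16, slack=1)
Line 4: ['childhood', 'forest'] (min_width=16, slack=1)
Line 5: ['fire', 'for', 'north'] (min_width=14, slack=3)
Line 6: ['butter', 'string'] (min_width=13, slack=4)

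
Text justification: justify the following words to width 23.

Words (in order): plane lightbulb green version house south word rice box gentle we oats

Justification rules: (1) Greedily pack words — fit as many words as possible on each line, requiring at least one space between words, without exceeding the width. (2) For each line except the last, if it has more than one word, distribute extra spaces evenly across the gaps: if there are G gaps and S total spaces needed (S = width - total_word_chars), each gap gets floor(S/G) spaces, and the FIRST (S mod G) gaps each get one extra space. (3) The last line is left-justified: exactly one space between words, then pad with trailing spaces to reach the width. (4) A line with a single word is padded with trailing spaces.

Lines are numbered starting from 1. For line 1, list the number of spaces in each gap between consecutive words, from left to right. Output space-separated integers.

Answer: 2 2

Derivation:
Line 1: ['plane', 'lightbulb', 'green'] (min_width=21, slack=2)
Line 2: ['version', 'house', 'south'] (min_width=19, slack=4)
Line 3: ['word', 'rice', 'box', 'gentle', 'we'] (min_width=23, slack=0)
Line 4: ['oats'] (min_width=4, slack=19)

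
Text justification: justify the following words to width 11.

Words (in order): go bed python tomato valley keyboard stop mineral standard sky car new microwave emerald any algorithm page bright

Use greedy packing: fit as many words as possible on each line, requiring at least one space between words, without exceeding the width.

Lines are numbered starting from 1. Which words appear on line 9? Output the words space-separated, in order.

Line 1: ['go', 'bed'] (min_width=6, slack=5)
Line 2: ['python'] (min_width=6, slack=5)
Line 3: ['tomato'] (min_width=6, slack=5)
Line 4: ['valley'] (min_width=6, slack=5)
Line 5: ['keyboard'] (min_width=8, slack=3)
Line 6: ['stop'] (min_width=4, slack=7)
Line 7: ['mineral'] (min_width=7, slack=4)
Line 8: ['standard'] (min_width=8, slack=3)
Line 9: ['sky', 'car', 'new'] (min_width=11, slack=0)
Line 10: ['microwave'] (min_width=9, slack=2)
Line 11: ['emerald', 'any'] (min_width=11, slack=0)
Line 12: ['algorithm'] (min_width=9, slack=2)
Line 13: ['page', 'bright'] (min_width=11, slack=0)

Answer: sky car new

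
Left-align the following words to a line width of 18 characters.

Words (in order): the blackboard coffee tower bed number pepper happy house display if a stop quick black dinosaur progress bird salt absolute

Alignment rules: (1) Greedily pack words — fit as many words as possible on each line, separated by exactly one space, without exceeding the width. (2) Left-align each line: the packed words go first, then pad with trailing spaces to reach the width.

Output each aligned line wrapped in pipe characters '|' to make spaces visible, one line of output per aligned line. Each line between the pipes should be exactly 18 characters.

Line 1: ['the', 'blackboard'] (min_width=14, slack=4)
Line 2: ['coffee', 'tower', 'bed'] (min_width=16, slack=2)
Line 3: ['number', 'pepper'] (min_width=13, slack=5)
Line 4: ['happy', 'house'] (min_width=11, slack=7)
Line 5: ['display', 'if', 'a', 'stop'] (min_width=17, slack=1)
Line 6: ['quick', 'black'] (min_width=11, slack=7)
Line 7: ['dinosaur', 'progress'] (min_width=17, slack=1)
Line 8: ['bird', 'salt', 'absolute'] (min_width=18, slack=0)

Answer: |the blackboard    |
|coffee tower bed  |
|number pepper     |
|happy house       |
|display if a stop |
|quick black       |
|dinosaur progress |
|bird salt absolute|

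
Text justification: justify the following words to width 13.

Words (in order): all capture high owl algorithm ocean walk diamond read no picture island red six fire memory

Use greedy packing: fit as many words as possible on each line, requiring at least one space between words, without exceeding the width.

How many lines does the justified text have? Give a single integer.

Answer: 9

Derivation:
Line 1: ['all', 'capture'] (min_width=11, slack=2)
Line 2: ['high', 'owl'] (min_width=8, slack=5)
Line 3: ['algorithm'] (min_width=9, slack=4)
Line 4: ['ocean', 'walk'] (min_width=10, slack=3)
Line 5: ['diamond', 'read'] (min_width=12, slack=1)
Line 6: ['no', 'picture'] (min_width=10, slack=3)
Line 7: ['island', 'red'] (min_width=10, slack=3)
Line 8: ['six', 'fire'] (min_width=8, slack=5)
Line 9: ['memory'] (min_width=6, slack=7)
Total lines: 9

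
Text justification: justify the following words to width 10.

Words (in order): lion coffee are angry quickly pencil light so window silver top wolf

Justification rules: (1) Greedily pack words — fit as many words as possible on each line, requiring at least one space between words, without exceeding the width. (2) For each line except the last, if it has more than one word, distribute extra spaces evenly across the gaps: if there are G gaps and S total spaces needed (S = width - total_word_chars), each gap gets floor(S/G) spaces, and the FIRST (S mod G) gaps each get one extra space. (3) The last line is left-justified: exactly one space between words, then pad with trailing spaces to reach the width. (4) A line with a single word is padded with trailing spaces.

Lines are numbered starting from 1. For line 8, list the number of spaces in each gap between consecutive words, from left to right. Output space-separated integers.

Answer: 1

Derivation:
Line 1: ['lion'] (min_width=4, slack=6)
Line 2: ['coffee', 'are'] (min_width=10, slack=0)
Line 3: ['angry'] (min_width=5, slack=5)
Line 4: ['quickly'] (min_width=7, slack=3)
Line 5: ['pencil'] (min_width=6, slack=4)
Line 6: ['light', 'so'] (min_width=8, slack=2)
Line 7: ['window'] (min_width=6, slack=4)
Line 8: ['silver', 'top'] (min_width=10, slack=0)
Line 9: ['wolf'] (min_width=4, slack=6)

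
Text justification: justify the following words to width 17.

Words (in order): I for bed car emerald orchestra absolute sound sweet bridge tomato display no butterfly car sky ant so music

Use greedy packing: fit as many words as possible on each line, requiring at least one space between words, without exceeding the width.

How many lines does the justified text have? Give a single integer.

Line 1: ['I', 'for', 'bed', 'car'] (min_width=13, slack=4)
Line 2: ['emerald', 'orchestra'] (min_width=17, slack=0)
Line 3: ['absolute', 'sound'] (min_width=14, slack=3)
Line 4: ['sweet', 'bridge'] (min_width=12, slack=5)
Line 5: ['tomato', 'display', 'no'] (min_width=17, slack=0)
Line 6: ['butterfly', 'car', 'sky'] (min_width=17, slack=0)
Line 7: ['ant', 'so', 'music'] (min_width=12, slack=5)
Total lines: 7

Answer: 7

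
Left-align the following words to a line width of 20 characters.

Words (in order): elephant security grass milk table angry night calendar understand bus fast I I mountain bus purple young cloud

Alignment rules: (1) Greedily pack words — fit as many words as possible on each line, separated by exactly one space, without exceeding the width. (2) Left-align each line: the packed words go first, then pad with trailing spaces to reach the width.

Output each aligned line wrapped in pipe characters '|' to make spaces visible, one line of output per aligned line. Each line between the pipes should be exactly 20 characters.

Line 1: ['elephant', 'security'] (min_width=17, slack=3)
Line 2: ['grass', 'milk', 'table'] (min_width=16, slack=4)
Line 3: ['angry', 'night', 'calendar'] (min_width=20, slack=0)
Line 4: ['understand', 'bus', 'fast'] (min_width=19, slack=1)
Line 5: ['I', 'I', 'mountain', 'bus'] (min_width=16, slack=4)
Line 6: ['purple', 'young', 'cloud'] (min_width=18, slack=2)

Answer: |elephant security   |
|grass milk table    |
|angry night calendar|
|understand bus fast |
|I I mountain bus    |
|purple young cloud  |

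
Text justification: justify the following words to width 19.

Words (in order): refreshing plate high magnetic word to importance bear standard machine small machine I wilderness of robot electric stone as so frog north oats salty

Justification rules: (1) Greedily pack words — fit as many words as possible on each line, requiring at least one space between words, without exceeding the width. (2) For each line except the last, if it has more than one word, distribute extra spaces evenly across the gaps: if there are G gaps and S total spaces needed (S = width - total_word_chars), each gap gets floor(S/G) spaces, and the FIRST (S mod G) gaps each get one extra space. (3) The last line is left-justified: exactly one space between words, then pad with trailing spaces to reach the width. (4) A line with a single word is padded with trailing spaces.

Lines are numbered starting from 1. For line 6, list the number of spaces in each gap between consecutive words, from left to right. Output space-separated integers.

Answer: 1 1

Derivation:
Line 1: ['refreshing', 'plate'] (min_width=16, slack=3)
Line 2: ['high', 'magnetic', 'word'] (min_width=18, slack=1)
Line 3: ['to', 'importance', 'bear'] (min_width=18, slack=1)
Line 4: ['standard', 'machine'] (min_width=16, slack=3)
Line 5: ['small', 'machine', 'I'] (min_width=15, slack=4)
Line 6: ['wilderness', 'of', 'robot'] (min_width=19, slack=0)
Line 7: ['electric', 'stone', 'as'] (min_width=17, slack=2)
Line 8: ['so', 'frog', 'north', 'oats'] (min_width=18, slack=1)
Line 9: ['salty'] (min_width=5, slack=14)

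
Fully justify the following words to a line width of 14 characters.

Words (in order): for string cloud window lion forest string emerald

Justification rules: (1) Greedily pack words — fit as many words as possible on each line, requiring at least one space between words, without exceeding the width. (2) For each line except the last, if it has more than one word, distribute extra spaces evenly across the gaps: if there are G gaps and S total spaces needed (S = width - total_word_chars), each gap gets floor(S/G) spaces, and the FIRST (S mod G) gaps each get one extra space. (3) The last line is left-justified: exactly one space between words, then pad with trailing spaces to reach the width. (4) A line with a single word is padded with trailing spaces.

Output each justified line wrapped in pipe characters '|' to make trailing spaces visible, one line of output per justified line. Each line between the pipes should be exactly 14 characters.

Answer: |for     string|
|cloud   window|
|lion    forest|
|string emerald|

Derivation:
Line 1: ['for', 'string'] (min_width=10, slack=4)
Line 2: ['cloud', 'window'] (min_width=12, slack=2)
Line 3: ['lion', 'forest'] (min_width=11, slack=3)
Line 4: ['string', 'emerald'] (min_width=14, slack=0)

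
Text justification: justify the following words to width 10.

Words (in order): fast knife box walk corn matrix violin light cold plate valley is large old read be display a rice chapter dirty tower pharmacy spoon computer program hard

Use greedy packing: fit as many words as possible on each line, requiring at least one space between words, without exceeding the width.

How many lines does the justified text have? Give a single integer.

Answer: 20

Derivation:
Line 1: ['fast', 'knife'] (min_width=10, slack=0)
Line 2: ['box', 'walk'] (min_width=8, slack=2)
Line 3: ['corn'] (min_width=4, slack=6)
Line 4: ['matrix'] (min_width=6, slack=4)
Line 5: ['violin'] (min_width=6, slack=4)
Line 6: ['light', 'cold'] (min_width=10, slack=0)
Line 7: ['plate'] (min_width=5, slack=5)
Line 8: ['valley', 'is'] (min_width=9, slack=1)
Line 9: ['large', 'old'] (min_width=9, slack=1)
Line 10: ['read', 'be'] (min_width=7, slack=3)
Line 11: ['display', 'a'] (min_width=9, slack=1)
Line 12: ['rice'] (min_width=4, slack=6)
Line 13: ['chapter'] (min_width=7, slack=3)
Line 14: ['dirty'] (min_width=5, slack=5)
Line 15: ['tower'] (min_width=5, slack=5)
Line 16: ['pharmacy'] (min_width=8, slack=2)
Line 17: ['spoon'] (min_width=5, slack=5)
Line 18: ['computer'] (min_width=8, slack=2)
Line 19: ['program'] (min_width=7, slack=3)
Line 20: ['hard'] (min_width=4, slack=6)
Total lines: 20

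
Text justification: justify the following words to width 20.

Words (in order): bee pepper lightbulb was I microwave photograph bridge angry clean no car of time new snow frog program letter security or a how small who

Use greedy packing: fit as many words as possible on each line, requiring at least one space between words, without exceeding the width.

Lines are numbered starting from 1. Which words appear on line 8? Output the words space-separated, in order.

Line 1: ['bee', 'pepper', 'lightbulb'] (min_width=20, slack=0)
Line 2: ['was', 'I', 'microwave'] (min_width=15, slack=5)
Line 3: ['photograph', 'bridge'] (min_width=17, slack=3)
Line 4: ['angry', 'clean', 'no', 'car'] (min_width=18, slack=2)
Line 5: ['of', 'time', 'new', 'snow'] (min_width=16, slack=4)
Line 6: ['frog', 'program', 'letter'] (min_width=19, slack=1)
Line 7: ['security', 'or', 'a', 'how'] (min_width=17, slack=3)
Line 8: ['small', 'who'] (min_width=9, slack=11)

Answer: small who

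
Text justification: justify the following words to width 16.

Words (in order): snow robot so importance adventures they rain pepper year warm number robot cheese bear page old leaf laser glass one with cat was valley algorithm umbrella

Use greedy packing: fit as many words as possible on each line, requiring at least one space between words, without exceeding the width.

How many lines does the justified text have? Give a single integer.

Answer: 11

Derivation:
Line 1: ['snow', 'robot', 'so'] (min_width=13, slack=3)
Line 2: ['importance'] (min_width=10, slack=6)
Line 3: ['adventures', 'they'] (min_width=15, slack=1)
Line 4: ['rain', 'pepper', 'year'] (min_width=16, slack=0)
Line 5: ['warm', 'number'] (min_width=11, slack=5)
Line 6: ['robot', 'cheese'] (min_width=12, slack=4)
Line 7: ['bear', 'page', 'old'] (min_width=13, slack=3)
Line 8: ['leaf', 'laser', 'glass'] (min_width=16, slack=0)
Line 9: ['one', 'with', 'cat', 'was'] (min_width=16, slack=0)
Line 10: ['valley', 'algorithm'] (min_width=16, slack=0)
Line 11: ['umbrella'] (min_width=8, slack=8)
Total lines: 11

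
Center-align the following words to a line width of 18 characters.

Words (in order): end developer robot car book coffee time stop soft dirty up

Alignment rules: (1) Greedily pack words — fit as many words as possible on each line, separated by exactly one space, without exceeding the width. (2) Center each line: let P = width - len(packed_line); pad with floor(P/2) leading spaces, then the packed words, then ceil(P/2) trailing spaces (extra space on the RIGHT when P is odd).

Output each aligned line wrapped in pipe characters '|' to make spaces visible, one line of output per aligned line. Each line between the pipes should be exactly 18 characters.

Line 1: ['end', 'developer'] (min_width=13, slack=5)
Line 2: ['robot', 'car', 'book'] (min_width=14, slack=4)
Line 3: ['coffee', 'time', 'stop'] (min_width=16, slack=2)
Line 4: ['soft', 'dirty', 'up'] (min_width=13, slack=5)

Answer: |  end developer   |
|  robot car book  |
| coffee time stop |
|  soft dirty up   |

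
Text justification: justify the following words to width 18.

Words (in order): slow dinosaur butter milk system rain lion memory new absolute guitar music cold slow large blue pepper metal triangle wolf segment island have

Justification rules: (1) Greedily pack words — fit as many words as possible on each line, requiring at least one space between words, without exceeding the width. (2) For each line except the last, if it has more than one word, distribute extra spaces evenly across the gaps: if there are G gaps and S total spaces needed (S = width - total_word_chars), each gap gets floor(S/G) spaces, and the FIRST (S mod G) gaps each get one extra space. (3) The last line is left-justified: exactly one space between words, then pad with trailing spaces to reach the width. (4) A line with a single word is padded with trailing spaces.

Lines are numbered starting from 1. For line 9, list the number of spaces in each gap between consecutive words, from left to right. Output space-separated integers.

Line 1: ['slow', 'dinosaur'] (min_width=13, slack=5)
Line 2: ['butter', 'milk', 'system'] (min_width=18, slack=0)
Line 3: ['rain', 'lion', 'memory'] (min_width=16, slack=2)
Line 4: ['new', 'absolute'] (min_width=12, slack=6)
Line 5: ['guitar', 'music', 'cold'] (min_width=17, slack=1)
Line 6: ['slow', 'large', 'blue'] (min_width=15, slack=3)
Line 7: ['pepper', 'metal'] (min_width=12, slack=6)
Line 8: ['triangle', 'wolf'] (min_width=13, slack=5)
Line 9: ['segment', 'island'] (min_width=14, slack=4)
Line 10: ['have'] (min_width=4, slack=14)

Answer: 5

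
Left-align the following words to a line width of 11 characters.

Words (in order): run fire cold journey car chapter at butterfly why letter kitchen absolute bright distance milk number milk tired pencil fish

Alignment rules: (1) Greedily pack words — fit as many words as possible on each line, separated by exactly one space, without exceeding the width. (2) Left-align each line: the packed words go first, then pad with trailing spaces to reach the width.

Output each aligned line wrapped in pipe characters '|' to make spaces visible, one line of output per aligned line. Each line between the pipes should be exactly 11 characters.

Line 1: ['run', 'fire'] (min_width=8, slack=3)
Line 2: ['cold'] (min_width=4, slack=7)
Line 3: ['journey', 'car'] (min_width=11, slack=0)
Line 4: ['chapter', 'at'] (min_width=10, slack=1)
Line 5: ['butterfly'] (min_width=9, slack=2)
Line 6: ['why', 'letter'] (min_width=10, slack=1)
Line 7: ['kitchen'] (min_width=7, slack=4)
Line 8: ['absolute'] (min_width=8, slack=3)
Line 9: ['bright'] (min_width=6, slack=5)
Line 10: ['distance'] (min_width=8, slack=3)
Line 11: ['milk', 'number'] (min_width=11, slack=0)
Line 12: ['milk', 'tired'] (min_width=10, slack=1)
Line 13: ['pencil', 'fish'] (min_width=11, slack=0)

Answer: |run fire   |
|cold       |
|journey car|
|chapter at |
|butterfly  |
|why letter |
|kitchen    |
|absolute   |
|bright     |
|distance   |
|milk number|
|milk tired |
|pencil fish|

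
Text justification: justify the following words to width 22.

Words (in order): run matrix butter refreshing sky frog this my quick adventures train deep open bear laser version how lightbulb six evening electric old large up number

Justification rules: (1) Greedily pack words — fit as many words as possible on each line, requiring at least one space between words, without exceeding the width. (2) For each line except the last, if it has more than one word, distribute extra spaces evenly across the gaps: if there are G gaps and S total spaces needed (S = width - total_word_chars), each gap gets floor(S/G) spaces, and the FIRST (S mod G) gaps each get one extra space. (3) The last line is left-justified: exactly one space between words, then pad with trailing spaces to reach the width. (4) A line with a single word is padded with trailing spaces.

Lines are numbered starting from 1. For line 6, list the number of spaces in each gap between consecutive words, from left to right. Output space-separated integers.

Answer: 2 1

Derivation:
Line 1: ['run', 'matrix', 'butter'] (min_width=17, slack=5)
Line 2: ['refreshing', 'sky', 'frog'] (min_width=19, slack=3)
Line 3: ['this', 'my', 'quick'] (min_width=13, slack=9)
Line 4: ['adventures', 'train', 'deep'] (min_width=21, slack=1)
Line 5: ['open', 'bear', 'laser'] (min_width=15, slack=7)
Line 6: ['version', 'how', 'lightbulb'] (min_width=21, slack=1)
Line 7: ['six', 'evening', 'electric'] (min_width=20, slack=2)
Line 8: ['old', 'large', 'up', 'number'] (min_width=19, slack=3)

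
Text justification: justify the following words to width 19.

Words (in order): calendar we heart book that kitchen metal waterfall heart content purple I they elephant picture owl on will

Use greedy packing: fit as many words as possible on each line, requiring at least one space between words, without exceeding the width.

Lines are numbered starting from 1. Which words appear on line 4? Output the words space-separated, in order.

Answer: heart content

Derivation:
Line 1: ['calendar', 'we', 'heart'] (min_width=17, slack=2)
Line 2: ['book', 'that', 'kitchen'] (min_width=17, slack=2)
Line 3: ['metal', 'waterfall'] (min_width=15, slack=4)
Line 4: ['heart', 'content'] (min_width=13, slack=6)
Line 5: ['purple', 'I', 'they'] (min_width=13, slack=6)
Line 6: ['elephant', 'picture'] (min_width=16, slack=3)
Line 7: ['owl', 'on', 'will'] (min_width=11, slack=8)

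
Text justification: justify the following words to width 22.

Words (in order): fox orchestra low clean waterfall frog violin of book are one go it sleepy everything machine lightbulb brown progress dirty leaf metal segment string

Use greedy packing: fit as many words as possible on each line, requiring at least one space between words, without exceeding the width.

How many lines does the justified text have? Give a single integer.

Answer: 8

Derivation:
Line 1: ['fox', 'orchestra', 'low'] (min_width=17, slack=5)
Line 2: ['clean', 'waterfall', 'frog'] (min_width=20, slack=2)
Line 3: ['violin', 'of', 'book', 'are', 'one'] (min_width=22, slack=0)
Line 4: ['go', 'it', 'sleepy'] (min_width=12, slack=10)
Line 5: ['everything', 'machine'] (min_width=18, slack=4)
Line 6: ['lightbulb', 'brown'] (min_width=15, slack=7)
Line 7: ['progress', 'dirty', 'leaf'] (min_width=19, slack=3)
Line 8: ['metal', 'segment', 'string'] (min_width=20, slack=2)
Total lines: 8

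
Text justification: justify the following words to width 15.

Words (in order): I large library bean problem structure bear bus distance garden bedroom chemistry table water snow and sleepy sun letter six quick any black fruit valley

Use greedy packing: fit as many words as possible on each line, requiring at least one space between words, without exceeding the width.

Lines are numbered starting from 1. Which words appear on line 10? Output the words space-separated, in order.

Line 1: ['I', 'large', 'library'] (min_width=15, slack=0)
Line 2: ['bean', 'problem'] (min_width=12, slack=3)
Line 3: ['structure', 'bear'] (min_width=14, slack=1)
Line 4: ['bus', 'distance'] (min_width=12, slack=3)
Line 5: ['garden', 'bedroom'] (min_width=14, slack=1)
Line 6: ['chemistry', 'table'] (min_width=15, slack=0)
Line 7: ['water', 'snow', 'and'] (min_width=14, slack=1)
Line 8: ['sleepy', 'sun'] (min_width=10, slack=5)
Line 9: ['letter', 'six'] (min_width=10, slack=5)
Line 10: ['quick', 'any', 'black'] (min_width=15, slack=0)
Line 11: ['fruit', 'valley'] (min_width=12, slack=3)

Answer: quick any black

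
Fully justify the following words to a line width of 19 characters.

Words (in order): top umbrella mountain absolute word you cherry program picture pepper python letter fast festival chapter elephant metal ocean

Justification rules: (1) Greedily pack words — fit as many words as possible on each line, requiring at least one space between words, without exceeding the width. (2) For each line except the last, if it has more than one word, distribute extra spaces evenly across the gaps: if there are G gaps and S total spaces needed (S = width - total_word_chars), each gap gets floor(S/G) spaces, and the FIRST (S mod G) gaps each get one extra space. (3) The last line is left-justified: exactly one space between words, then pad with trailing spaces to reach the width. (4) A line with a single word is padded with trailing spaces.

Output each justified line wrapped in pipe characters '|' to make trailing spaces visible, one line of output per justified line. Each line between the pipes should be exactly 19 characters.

Answer: |top        umbrella|
|mountain   absolute|
|word   you   cherry|
|program     picture|
|pepper       python|
|letter         fast|
|festival    chapter|
|elephant      metal|
|ocean              |

Derivation:
Line 1: ['top', 'umbrella'] (min_width=12, slack=7)
Line 2: ['mountain', 'absolute'] (min_width=17, slack=2)
Line 3: ['word', 'you', 'cherry'] (min_width=15, slack=4)
Line 4: ['program', 'picture'] (min_width=15, slack=4)
Line 5: ['pepper', 'python'] (min_width=13, slack=6)
Line 6: ['letter', 'fast'] (min_width=11, slack=8)
Line 7: ['festival', 'chapter'] (min_width=16, slack=3)
Line 8: ['elephant', 'metal'] (min_width=14, slack=5)
Line 9: ['ocean'] (min_width=5, slack=14)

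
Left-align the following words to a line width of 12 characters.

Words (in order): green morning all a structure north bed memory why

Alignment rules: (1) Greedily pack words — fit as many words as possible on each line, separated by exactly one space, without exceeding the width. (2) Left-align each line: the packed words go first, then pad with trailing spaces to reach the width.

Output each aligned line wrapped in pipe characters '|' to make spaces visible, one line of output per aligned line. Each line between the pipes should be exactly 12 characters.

Line 1: ['green'] (min_width=5, slack=7)
Line 2: ['morning', 'all'] (min_width=11, slack=1)
Line 3: ['a', 'structure'] (min_width=11, slack=1)
Line 4: ['north', 'bed'] (min_width=9, slack=3)
Line 5: ['memory', 'why'] (min_width=10, slack=2)

Answer: |green       |
|morning all |
|a structure |
|north bed   |
|memory why  |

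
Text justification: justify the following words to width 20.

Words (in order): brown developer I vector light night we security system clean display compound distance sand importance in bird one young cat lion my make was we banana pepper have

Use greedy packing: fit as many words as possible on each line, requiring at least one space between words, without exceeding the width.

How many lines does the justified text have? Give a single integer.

Line 1: ['brown', 'developer', 'I'] (min_width=17, slack=3)
Line 2: ['vector', 'light', 'night'] (min_width=18, slack=2)
Line 3: ['we', 'security', 'system'] (min_width=18, slack=2)
Line 4: ['clean', 'display'] (min_width=13, slack=7)
Line 5: ['compound', 'distance'] (min_width=17, slack=3)
Line 6: ['sand', 'importance', 'in'] (min_width=18, slack=2)
Line 7: ['bird', 'one', 'young', 'cat'] (min_width=18, slack=2)
Line 8: ['lion', 'my', 'make', 'was', 'we'] (min_width=19, slack=1)
Line 9: ['banana', 'pepper', 'have'] (min_width=18, slack=2)
Total lines: 9

Answer: 9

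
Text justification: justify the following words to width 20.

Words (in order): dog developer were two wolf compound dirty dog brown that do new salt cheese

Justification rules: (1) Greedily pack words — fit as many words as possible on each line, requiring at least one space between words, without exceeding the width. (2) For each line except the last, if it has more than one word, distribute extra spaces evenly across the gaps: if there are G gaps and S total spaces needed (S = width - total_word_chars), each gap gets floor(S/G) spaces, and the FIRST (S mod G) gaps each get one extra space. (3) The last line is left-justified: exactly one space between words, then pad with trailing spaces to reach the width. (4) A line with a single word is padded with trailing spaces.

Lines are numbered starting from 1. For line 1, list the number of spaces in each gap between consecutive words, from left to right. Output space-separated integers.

Line 1: ['dog', 'developer', 'were'] (min_width=18, slack=2)
Line 2: ['two', 'wolf', 'compound'] (min_width=17, slack=3)
Line 3: ['dirty', 'dog', 'brown', 'that'] (min_width=20, slack=0)
Line 4: ['do', 'new', 'salt', 'cheese'] (min_width=18, slack=2)

Answer: 2 2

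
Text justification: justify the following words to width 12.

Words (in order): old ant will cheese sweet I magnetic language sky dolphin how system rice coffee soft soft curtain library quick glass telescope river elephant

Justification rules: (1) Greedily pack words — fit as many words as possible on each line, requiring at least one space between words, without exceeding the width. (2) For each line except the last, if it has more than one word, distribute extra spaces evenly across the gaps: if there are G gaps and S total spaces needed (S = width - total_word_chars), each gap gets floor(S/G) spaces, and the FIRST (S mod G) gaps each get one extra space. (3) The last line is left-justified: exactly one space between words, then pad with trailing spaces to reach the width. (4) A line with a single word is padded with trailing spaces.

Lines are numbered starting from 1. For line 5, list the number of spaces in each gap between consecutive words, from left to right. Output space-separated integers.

Line 1: ['old', 'ant', 'will'] (min_width=12, slack=0)
Line 2: ['cheese', 'sweet'] (min_width=12, slack=0)
Line 3: ['I', 'magnetic'] (min_width=10, slack=2)
Line 4: ['language', 'sky'] (min_width=12, slack=0)
Line 5: ['dolphin', 'how'] (min_width=11, slack=1)
Line 6: ['system', 'rice'] (min_width=11, slack=1)
Line 7: ['coffee', 'soft'] (min_width=11, slack=1)
Line 8: ['soft', 'curtain'] (min_width=12, slack=0)
Line 9: ['library'] (min_width=7, slack=5)
Line 10: ['quick', 'glass'] (min_width=11, slack=1)
Line 11: ['telescope'] (min_width=9, slack=3)
Line 12: ['river'] (min_width=5, slack=7)
Line 13: ['elephant'] (min_width=8, slack=4)

Answer: 2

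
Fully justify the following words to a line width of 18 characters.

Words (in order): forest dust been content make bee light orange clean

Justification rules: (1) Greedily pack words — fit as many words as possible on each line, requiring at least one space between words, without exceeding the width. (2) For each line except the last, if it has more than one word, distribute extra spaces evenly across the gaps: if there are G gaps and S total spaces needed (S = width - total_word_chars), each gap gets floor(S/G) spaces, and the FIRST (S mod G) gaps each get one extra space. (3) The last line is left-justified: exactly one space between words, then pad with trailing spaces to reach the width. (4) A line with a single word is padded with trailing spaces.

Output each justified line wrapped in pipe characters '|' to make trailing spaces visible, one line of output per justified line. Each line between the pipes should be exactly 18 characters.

Answer: |forest  dust  been|
|content  make  bee|
|light orange clean|

Derivation:
Line 1: ['forest', 'dust', 'been'] (min_width=16, slack=2)
Line 2: ['content', 'make', 'bee'] (min_width=16, slack=2)
Line 3: ['light', 'orange', 'clean'] (min_width=18, slack=0)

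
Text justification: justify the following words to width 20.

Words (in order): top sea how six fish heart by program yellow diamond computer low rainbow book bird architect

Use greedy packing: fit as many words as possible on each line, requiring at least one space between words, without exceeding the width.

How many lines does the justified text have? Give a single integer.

Line 1: ['top', 'sea', 'how', 'six', 'fish'] (min_width=20, slack=0)
Line 2: ['heart', 'by', 'program'] (min_width=16, slack=4)
Line 3: ['yellow', 'diamond'] (min_width=14, slack=6)
Line 4: ['computer', 'low', 'rainbow'] (min_width=20, slack=0)
Line 5: ['book', 'bird', 'architect'] (min_width=19, slack=1)
Total lines: 5

Answer: 5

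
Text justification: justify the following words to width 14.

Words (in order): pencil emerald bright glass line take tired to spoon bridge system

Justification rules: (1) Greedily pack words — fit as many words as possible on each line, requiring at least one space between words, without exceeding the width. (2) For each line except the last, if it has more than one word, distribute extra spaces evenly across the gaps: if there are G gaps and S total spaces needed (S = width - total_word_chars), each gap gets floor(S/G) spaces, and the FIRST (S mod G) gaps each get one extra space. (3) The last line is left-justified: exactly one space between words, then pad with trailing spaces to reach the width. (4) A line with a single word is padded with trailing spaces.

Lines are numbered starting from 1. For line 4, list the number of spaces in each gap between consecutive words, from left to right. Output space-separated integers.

Line 1: ['pencil', 'emerald'] (min_width=14, slack=0)
Line 2: ['bright', 'glass'] (min_width=12, slack=2)
Line 3: ['line', 'take'] (min_width=9, slack=5)
Line 4: ['tired', 'to', 'spoon'] (min_width=14, slack=0)
Line 5: ['bridge', 'system'] (min_width=13, slack=1)

Answer: 1 1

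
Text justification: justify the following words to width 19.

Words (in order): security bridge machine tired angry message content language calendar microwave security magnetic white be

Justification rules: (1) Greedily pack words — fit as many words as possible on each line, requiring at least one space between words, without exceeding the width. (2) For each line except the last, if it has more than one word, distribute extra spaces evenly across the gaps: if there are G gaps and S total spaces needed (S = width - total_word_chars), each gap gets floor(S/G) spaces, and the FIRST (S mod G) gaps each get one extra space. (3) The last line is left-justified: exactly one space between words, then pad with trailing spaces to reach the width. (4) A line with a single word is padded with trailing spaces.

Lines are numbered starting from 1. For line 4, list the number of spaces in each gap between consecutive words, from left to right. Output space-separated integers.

Line 1: ['security', 'bridge'] (min_width=15, slack=4)
Line 2: ['machine', 'tired', 'angry'] (min_width=19, slack=0)
Line 3: ['message', 'content'] (min_width=15, slack=4)
Line 4: ['language', 'calendar'] (min_width=17, slack=2)
Line 5: ['microwave', 'security'] (min_width=18, slack=1)
Line 6: ['magnetic', 'white', 'be'] (min_width=17, slack=2)

Answer: 3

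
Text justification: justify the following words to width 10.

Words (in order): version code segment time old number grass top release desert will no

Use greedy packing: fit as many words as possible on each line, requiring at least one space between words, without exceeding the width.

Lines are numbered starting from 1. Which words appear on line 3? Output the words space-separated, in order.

Answer: segment

Derivation:
Line 1: ['version'] (min_width=7, slack=3)
Line 2: ['code'] (min_width=4, slack=6)
Line 3: ['segment'] (min_width=7, slack=3)
Line 4: ['time', 'old'] (min_width=8, slack=2)
Line 5: ['number'] (min_width=6, slack=4)
Line 6: ['grass', 'top'] (min_width=9, slack=1)
Line 7: ['release'] (min_width=7, slack=3)
Line 8: ['desert'] (min_width=6, slack=4)
Line 9: ['will', 'no'] (min_width=7, slack=3)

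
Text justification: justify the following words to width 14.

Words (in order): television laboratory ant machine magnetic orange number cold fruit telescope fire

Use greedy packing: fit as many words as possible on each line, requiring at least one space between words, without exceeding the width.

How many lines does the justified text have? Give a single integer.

Line 1: ['television'] (min_width=10, slack=4)
Line 2: ['laboratory', 'ant'] (min_width=14, slack=0)
Line 3: ['machine'] (min_width=7, slack=7)
Line 4: ['magnetic'] (min_width=8, slack=6)
Line 5: ['orange', 'number'] (min_width=13, slack=1)
Line 6: ['cold', 'fruit'] (min_width=10, slack=4)
Line 7: ['telescope', 'fire'] (min_width=14, slack=0)
Total lines: 7

Answer: 7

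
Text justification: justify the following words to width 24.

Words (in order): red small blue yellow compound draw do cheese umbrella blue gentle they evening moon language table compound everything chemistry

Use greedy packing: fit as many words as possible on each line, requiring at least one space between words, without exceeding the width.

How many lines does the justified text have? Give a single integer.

Answer: 6

Derivation:
Line 1: ['red', 'small', 'blue', 'yellow'] (min_width=21, slack=3)
Line 2: ['compound', 'draw', 'do', 'cheese'] (min_width=23, slack=1)
Line 3: ['umbrella', 'blue', 'gentle'] (min_width=20, slack=4)
Line 4: ['they', 'evening', 'moon'] (min_width=17, slack=7)
Line 5: ['language', 'table', 'compound'] (min_width=23, slack=1)
Line 6: ['everything', 'chemistry'] (min_width=20, slack=4)
Total lines: 6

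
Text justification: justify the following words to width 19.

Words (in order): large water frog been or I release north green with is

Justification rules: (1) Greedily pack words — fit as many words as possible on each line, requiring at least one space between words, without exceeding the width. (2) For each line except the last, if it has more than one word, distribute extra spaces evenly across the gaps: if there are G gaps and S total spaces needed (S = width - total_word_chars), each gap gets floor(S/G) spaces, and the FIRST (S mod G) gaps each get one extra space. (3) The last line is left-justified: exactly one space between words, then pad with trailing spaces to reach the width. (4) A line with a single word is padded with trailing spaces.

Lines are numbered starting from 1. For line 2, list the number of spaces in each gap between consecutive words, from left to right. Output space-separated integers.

Line 1: ['large', 'water', 'frog'] (min_width=16, slack=3)
Line 2: ['been', 'or', 'I', 'release'] (min_width=17, slack=2)
Line 3: ['north', 'green', 'with', 'is'] (min_width=19, slack=0)

Answer: 2 2 1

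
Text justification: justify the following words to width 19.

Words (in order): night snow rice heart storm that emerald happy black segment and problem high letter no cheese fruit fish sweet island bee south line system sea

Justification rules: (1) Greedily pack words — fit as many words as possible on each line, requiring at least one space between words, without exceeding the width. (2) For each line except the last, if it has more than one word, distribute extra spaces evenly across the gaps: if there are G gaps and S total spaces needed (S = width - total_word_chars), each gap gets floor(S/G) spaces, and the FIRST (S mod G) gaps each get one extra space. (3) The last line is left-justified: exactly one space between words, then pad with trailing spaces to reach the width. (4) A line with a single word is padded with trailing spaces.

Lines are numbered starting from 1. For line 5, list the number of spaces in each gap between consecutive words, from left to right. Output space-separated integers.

Line 1: ['night', 'snow', 'rice'] (min_width=15, slack=4)
Line 2: ['heart', 'storm', 'that'] (min_width=16, slack=3)
Line 3: ['emerald', 'happy', 'black'] (min_width=19, slack=0)
Line 4: ['segment', 'and', 'problem'] (min_width=19, slack=0)
Line 5: ['high', 'letter', 'no'] (min_width=14, slack=5)
Line 6: ['cheese', 'fruit', 'fish'] (min_width=17, slack=2)
Line 7: ['sweet', 'island', 'bee'] (min_width=16, slack=3)
Line 8: ['south', 'line', 'system'] (min_width=17, slack=2)
Line 9: ['sea'] (min_width=3, slack=16)

Answer: 4 3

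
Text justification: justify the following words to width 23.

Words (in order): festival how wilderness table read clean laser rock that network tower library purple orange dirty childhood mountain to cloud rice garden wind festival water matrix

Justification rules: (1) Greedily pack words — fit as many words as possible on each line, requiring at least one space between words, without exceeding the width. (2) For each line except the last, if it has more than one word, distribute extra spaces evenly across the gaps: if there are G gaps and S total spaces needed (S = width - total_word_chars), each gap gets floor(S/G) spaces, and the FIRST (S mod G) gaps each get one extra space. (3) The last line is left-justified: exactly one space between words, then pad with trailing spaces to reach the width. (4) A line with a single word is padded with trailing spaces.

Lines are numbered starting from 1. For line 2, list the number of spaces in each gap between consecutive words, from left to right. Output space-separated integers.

Answer: 2 1 1

Derivation:
Line 1: ['festival', 'how', 'wilderness'] (min_width=23, slack=0)
Line 2: ['table', 'read', 'clean', 'laser'] (min_width=22, slack=1)
Line 3: ['rock', 'that', 'network', 'tower'] (min_width=23, slack=0)
Line 4: ['library', 'purple', 'orange'] (min_width=21, slack=2)
Line 5: ['dirty', 'childhood'] (min_width=15, slack=8)
Line 6: ['mountain', 'to', 'cloud', 'rice'] (min_width=22, slack=1)
Line 7: ['garden', 'wind', 'festival'] (min_width=20, slack=3)
Line 8: ['water', 'matrix'] (min_width=12, slack=11)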